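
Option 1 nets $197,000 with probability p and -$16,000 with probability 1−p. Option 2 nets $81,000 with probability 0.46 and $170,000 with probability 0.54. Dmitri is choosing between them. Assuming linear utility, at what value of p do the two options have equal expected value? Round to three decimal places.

EV(Option 2) = 0.46 × 81000 + 0.54 × 170000 = 37260 + 91800 = 129060
p·197000 + (1−p)·(-16000) = 129060
213000p − 16000 = 129060
p = (129060 + 16000) / 213000

p = 0.681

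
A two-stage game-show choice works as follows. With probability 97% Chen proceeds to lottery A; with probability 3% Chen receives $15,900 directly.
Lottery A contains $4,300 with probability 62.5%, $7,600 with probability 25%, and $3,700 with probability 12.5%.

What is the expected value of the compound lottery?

EV(A) = 0.625 × 4300 + 0.25 × 7600 + 0.125 × 3700 = 2687.5 + 1900 + 462.5 = 5050
Branch B: 15900 (certain)
Overall = 0.97 × 5050 + 0.03 × 15900 = 4898.5 + 477 = 5375.5

$5,375.50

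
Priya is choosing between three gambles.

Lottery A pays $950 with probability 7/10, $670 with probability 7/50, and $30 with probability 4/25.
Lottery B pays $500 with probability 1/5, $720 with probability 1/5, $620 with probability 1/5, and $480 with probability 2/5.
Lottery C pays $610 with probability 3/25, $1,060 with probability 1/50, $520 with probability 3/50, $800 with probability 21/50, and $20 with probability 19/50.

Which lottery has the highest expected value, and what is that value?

Lottery A = 7/10 × 950 + 7/50 × 670 + 4/25 × 30 = 665 + 93.8 + 4.8 = 763.6
Lottery B = 1/5 × 500 + 1/5 × 720 + 1/5 × 620 + 2/5 × 480 = 100 + 144 + 124 + 192 = 560
Lottery C = 3/25 × 610 + 1/50 × 1060 + 3/50 × 520 + 21/50 × 800 + 19/50 × 20 = 73.2 + 21.2 + 31.2 + 336 + 7.6 = 469.2

Lottery A ($763.60)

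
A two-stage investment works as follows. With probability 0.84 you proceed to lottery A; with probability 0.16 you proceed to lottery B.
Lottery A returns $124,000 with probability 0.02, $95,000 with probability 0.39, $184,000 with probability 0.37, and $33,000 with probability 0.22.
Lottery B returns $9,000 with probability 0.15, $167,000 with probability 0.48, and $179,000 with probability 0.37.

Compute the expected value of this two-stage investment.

$120,129.20

EV(A) = 0.02 × 124000 + 0.39 × 95000 + 0.37 × 184000 + 0.22 × 33000 = 2480 + 37050 + 68080 + 7260 = 114870
EV(B) = 0.15 × 9000 + 0.48 × 167000 + 0.37 × 179000 = 1350 + 80160 + 66230 = 147740
Overall = 0.84 × 114870 + 0.16 × 147740 = 96490.8 + 23638.4 = 120129.2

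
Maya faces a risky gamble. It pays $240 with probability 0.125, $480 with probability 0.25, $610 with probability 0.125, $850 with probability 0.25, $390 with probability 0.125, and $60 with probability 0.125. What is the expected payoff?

$495

EV = 0.125 × 240 + 0.25 × 480 + 0.125 × 610 + 0.25 × 850 + 0.125 × 390 + 0.125 × 60 = 30 + 120 + 76.25 + 212.5 + 48.75 + 7.5 = 495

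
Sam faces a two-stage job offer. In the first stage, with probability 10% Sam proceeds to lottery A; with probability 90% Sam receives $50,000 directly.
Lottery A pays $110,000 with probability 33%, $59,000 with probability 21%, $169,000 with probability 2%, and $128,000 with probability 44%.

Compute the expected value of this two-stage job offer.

$55,839

EV(A) = 0.33 × 110000 + 0.21 × 59000 + 0.02 × 169000 + 0.44 × 128000 = 36300 + 12390 + 3380 + 56320 = 108390
Branch B: 50000 (certain)
Overall = 0.1 × 108390 + 0.9 × 50000 = 10839 + 45000 = 55839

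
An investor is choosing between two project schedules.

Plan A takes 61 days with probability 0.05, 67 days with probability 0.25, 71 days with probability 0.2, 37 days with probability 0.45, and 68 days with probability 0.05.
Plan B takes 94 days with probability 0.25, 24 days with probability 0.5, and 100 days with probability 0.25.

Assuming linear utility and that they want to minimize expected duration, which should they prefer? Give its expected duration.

Plan A (54.05 days)

Plan A = 0.05 × 61 + 0.25 × 67 + 0.2 × 71 + 0.45 × 37 + 0.05 × 68 = 3.05 + 16.75 + 14.2 + 16.65 + 3.4 = 54.05
Plan B = 0.25 × 94 + 0.5 × 24 + 0.25 × 100 = 23.5 + 12 + 25 = 60.5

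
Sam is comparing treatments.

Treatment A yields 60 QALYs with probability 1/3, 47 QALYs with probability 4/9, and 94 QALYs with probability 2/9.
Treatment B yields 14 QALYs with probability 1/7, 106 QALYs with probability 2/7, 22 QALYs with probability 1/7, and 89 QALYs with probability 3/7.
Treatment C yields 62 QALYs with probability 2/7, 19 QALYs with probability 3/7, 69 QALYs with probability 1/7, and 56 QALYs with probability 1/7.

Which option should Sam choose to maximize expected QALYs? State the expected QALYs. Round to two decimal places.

Treatment A = 1/3 × 60 + 4/9 × 47 + 2/9 × 94 = 20 + 20.8889 + 20.8889 = 61.7778
Treatment B = 1/7 × 14 + 2/7 × 106 + 1/7 × 22 + 3/7 × 89 = 2 + 30.2857 + 3.1429 + 38.1429 = 73.5714
Treatment C = 2/7 × 62 + 3/7 × 19 + 1/7 × 69 + 1/7 × 56 = 17.7143 + 8.1429 + 9.8571 + 8 = 43.7143

Treatment B (73.57 QALYs)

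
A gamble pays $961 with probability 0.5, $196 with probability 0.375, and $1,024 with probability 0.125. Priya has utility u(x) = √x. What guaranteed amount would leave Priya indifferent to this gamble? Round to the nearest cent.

$612.56

E[u] = 0.5·√961 + 0.375·√196 + 0.125·√1024 = 0.5·31 + 0.375·14 + 0.125·32 = 24.75
CE = (24.75)² = 612.5625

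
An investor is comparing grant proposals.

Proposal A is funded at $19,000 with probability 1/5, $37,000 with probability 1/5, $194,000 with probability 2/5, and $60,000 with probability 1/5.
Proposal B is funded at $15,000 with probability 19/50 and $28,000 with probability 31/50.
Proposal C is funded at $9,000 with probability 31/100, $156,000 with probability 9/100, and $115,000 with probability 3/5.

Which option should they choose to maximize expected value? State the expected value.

Proposal A ($100,800)

Proposal A = 1/5 × 19000 + 1/5 × 37000 + 2/5 × 194000 + 1/5 × 60000 = 3800 + 7400 + 77600 + 12000 = 100800
Proposal B = 19/50 × 15000 + 31/50 × 28000 = 5700 + 17360 = 23060
Proposal C = 31/100 × 9000 + 9/100 × 156000 + 3/5 × 115000 = 2790 + 14040 + 69000 = 85830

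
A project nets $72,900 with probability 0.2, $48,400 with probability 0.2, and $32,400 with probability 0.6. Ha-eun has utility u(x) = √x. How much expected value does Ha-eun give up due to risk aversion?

E[u] = 0.2·√72900 + 0.2·√48400 + 0.6·√32400 = 0.2·270 + 0.2·220 + 0.6·180 = 206
CE = (206)² = 42436
Risk premium = EV − CE = 43700 − 42436 = 1264

$1,264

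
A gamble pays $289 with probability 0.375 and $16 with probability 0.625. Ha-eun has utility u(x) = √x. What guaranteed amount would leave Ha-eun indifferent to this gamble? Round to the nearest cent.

E[u] = 0.375·√289 + 0.625·√16 = 0.375·17 + 0.625·4 = 8.875
CE = (8.875)² = 78.765625

$78.77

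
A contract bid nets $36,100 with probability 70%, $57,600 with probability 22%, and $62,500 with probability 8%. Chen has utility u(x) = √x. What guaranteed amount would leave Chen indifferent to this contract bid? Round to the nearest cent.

$42,353.64

E[u] = 0.7·√36100 + 0.22·√57600 + 0.08·√62500 = 0.7·190 + 0.22·240 + 0.08·250 = 205.8
CE = (205.8)² = 42353.64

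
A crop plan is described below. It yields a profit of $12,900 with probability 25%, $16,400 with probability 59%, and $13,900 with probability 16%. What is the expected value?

$15,125

EV = 0.25 × 12900 + 0.59 × 16400 + 0.16 × 13900 = 3225 + 9676 + 2224 = 15125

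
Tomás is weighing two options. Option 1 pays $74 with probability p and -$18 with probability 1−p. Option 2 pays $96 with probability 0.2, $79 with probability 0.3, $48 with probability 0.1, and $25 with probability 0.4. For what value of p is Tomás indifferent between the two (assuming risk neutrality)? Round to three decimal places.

p = 0.823

EV(Option 2) = 0.2 × 96 + 0.3 × 79 + 0.1 × 48 + 0.4 × 25 = 19.2 + 23.7 + 4.8 + 10 = 57.7
p·74 + (1−p)·(-18) = 57.7
92p − 18 = 57.7
p = (57.7 + 18) / 92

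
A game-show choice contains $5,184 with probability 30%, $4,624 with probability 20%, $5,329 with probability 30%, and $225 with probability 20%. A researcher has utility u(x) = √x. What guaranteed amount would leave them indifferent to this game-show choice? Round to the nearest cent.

E[u] = 0.3·√5184 + 0.2·√4624 + 0.3·√5329 + 0.2·√225 = 0.3·72 + 0.2·68 + 0.3·73 + 0.2·15 = 60.1
CE = (60.1)² = 3612.01

$3,612.01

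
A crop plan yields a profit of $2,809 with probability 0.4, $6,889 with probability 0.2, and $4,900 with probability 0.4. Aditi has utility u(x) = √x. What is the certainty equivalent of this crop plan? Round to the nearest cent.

E[u] = 0.4·√2809 + 0.2·√6889 + 0.4·√4900 = 0.4·53 + 0.2·83 + 0.4·70 = 65.8
CE = (65.8)² = 4329.64

$4,329.64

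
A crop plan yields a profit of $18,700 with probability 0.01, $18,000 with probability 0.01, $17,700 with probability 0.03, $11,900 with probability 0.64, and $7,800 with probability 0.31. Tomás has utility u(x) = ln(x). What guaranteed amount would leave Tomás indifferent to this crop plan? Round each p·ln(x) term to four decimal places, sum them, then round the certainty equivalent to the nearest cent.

$10,656.23

E[u] = 0.01·ln(18700) + 0.01·ln(18000) + 0.03·ln(17700) + 0.64·ln(11900) + 0.31·ln(7800) = 0.0984 + 0.0980 + 0.2934 + 6.0059 + 2.7782 = 9.2739
CE = e^9.2739 ≈ 10656.23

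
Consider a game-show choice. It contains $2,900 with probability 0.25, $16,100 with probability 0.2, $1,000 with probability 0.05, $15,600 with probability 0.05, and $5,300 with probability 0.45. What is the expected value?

EV = 0.25 × 2900 + 0.2 × 16100 + 0.05 × 1000 + 0.05 × 15600 + 0.45 × 5300 = 725 + 3220 + 50 + 780 + 2385 = 7160

$7,160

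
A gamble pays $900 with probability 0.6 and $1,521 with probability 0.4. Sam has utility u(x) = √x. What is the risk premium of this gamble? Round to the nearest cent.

$19.44

E[u] = 0.6·√900 + 0.4·√1521 = 0.6·30 + 0.4·39 = 33.6
CE = (33.6)² = 1128.96
Risk premium = EV − CE = 1148.4 − 1128.96 = 19.44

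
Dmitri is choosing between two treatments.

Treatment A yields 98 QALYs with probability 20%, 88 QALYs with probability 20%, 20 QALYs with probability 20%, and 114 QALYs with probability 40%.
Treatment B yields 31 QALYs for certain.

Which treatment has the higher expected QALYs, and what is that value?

Treatment A (86.8 QALYs)

Treatment A = 0.2 × 98 + 0.2 × 88 + 0.2 × 20 + 0.4 × 114 = 19.6 + 17.6 + 4 + 45.6 = 86.8
Treatment B: 31 (certain)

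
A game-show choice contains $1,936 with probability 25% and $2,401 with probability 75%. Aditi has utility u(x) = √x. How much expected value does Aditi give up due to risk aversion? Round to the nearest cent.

$4.69

E[u] = 0.25·√1936 + 0.75·√2401 = 0.25·44 + 0.75·49 = 47.75
CE = (47.75)² = 2280.0625
Risk premium = EV − CE = 2284.75 − 2280.0625 = 4.6875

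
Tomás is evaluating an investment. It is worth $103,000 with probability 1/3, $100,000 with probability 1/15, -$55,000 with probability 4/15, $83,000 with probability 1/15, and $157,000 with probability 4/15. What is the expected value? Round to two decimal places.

EV = 1/3 × 103000 + 1/15 × 100000 + 4/15 × (-55000) + 1/15 × 83000 + 4/15 × 157000 = 34333.3333 + 6666.6667 − 14666.6667 + 5533.3333 + 41866.6667 = 73733.3333

$73,733.33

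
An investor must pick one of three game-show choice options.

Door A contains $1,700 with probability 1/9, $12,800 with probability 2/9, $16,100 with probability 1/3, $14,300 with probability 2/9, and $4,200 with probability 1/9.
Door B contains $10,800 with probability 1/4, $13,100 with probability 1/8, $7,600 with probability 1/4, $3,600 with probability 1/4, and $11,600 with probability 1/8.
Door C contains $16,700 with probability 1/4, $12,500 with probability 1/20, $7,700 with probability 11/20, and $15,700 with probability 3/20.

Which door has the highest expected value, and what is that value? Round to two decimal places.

Door A = 1/9 × 1700 + 2/9 × 12800 + 1/3 × 16100 + 2/9 × 14300 + 1/9 × 4200 = 188.8889 + 2844.4444 + 5366.6667 + 3177.7778 + 466.6667 = 12044.4444
Door B = 1/4 × 10800 + 1/8 × 13100 + 1/4 × 7600 + 1/4 × 3600 + 1/8 × 11600 = 2700 + 1637.5 + 1900 + 900 + 1450 = 8587.5
Door C = 1/4 × 16700 + 1/20 × 12500 + 11/20 × 7700 + 3/20 × 15700 = 4175 + 625 + 4235 + 2355 = 11390

Door A ($12,044.44)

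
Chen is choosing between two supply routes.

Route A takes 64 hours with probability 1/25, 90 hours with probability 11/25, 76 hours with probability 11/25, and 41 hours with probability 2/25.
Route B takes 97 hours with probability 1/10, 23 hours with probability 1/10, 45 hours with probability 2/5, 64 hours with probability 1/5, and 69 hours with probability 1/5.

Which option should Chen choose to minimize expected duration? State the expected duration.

Route B (56.6 hours)

Route A = 1/25 × 64 + 11/25 × 90 + 11/25 × 76 + 2/25 × 41 = 2.56 + 39.6 + 33.44 + 3.28 = 78.88
Route B = 1/10 × 97 + 1/10 × 23 + 2/5 × 45 + 1/5 × 64 + 1/5 × 69 = 9.7 + 2.3 + 18 + 12.8 + 13.8 = 56.6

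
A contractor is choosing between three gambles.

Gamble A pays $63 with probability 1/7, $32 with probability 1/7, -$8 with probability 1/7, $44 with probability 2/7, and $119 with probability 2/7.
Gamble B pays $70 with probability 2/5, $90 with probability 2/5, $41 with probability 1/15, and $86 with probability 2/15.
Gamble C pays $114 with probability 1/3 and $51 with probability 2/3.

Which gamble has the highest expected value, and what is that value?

Gamble A = 1/7 × 63 + 1/7 × 32 + 1/7 × (-8) + 2/7 × 44 + 2/7 × 119 = 9 + 4.5714 − 1.1429 + 12.5714 + 34 = 59
Gamble B = 2/5 × 70 + 2/5 × 90 + 1/15 × 41 + 2/15 × 86 = 28 + 36 + 2.7333 + 11.4667 = 78.2
Gamble C = 1/3 × 114 + 2/3 × 51 = 38 + 34 = 72

Gamble B ($78.20)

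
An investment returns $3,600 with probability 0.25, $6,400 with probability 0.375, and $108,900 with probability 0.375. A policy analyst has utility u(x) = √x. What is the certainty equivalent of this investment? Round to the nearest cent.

$28,476.56

E[u] = 0.25·√3600 + 0.375·√6400 + 0.375·√108900 = 0.25·60 + 0.375·80 + 0.375·330 = 168.75
CE = (168.75)² = 28476.5625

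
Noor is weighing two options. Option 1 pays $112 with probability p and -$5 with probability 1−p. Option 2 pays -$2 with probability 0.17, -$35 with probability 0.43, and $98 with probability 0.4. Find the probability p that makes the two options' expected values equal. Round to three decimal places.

p = 0.246

EV(Option 2) = 0.17 × (-2) + 0.43 × (-35) + 0.4 × 98 = -0.34 − 15.05 + 39.2 = 23.81
p·112 + (1−p)·(-5) = 23.81
117p − 5 = 23.81
p = (23.81 + 5) / 117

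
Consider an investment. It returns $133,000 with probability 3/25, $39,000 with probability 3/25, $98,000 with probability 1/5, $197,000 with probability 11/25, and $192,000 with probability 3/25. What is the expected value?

$149,960

EV = 3/25 × 133000 + 3/25 × 39000 + 1/5 × 98000 + 11/25 × 197000 + 3/25 × 192000 = 15960 + 4680 + 19600 + 86680 + 23040 = 149960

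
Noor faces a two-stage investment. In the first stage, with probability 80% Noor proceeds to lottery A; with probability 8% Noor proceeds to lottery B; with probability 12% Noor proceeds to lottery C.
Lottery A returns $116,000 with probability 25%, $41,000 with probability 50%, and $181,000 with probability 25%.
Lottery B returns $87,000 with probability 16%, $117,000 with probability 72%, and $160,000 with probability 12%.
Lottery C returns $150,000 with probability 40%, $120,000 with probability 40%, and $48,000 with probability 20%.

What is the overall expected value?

$99,300.80

EV(A) = 0.25 × 116000 + 0.5 × 41000 + 0.25 × 181000 = 29000 + 20500 + 45250 = 94750
EV(B) = 0.16 × 87000 + 0.72 × 117000 + 0.12 × 160000 = 13920 + 84240 + 19200 = 117360
EV(C) = 0.4 × 150000 + 0.4 × 120000 + 0.2 × 48000 = 60000 + 48000 + 9600 = 117600
Overall = 0.8 × 94750 + 0.08 × 117360 + 0.12 × 117600 = 75800 + 9388.8 + 14112 = 99300.8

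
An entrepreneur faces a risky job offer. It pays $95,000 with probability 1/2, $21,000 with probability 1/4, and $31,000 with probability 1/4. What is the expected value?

EV = 1/2 × 95000 + 1/4 × 21000 + 1/4 × 31000 = 47500 + 5250 + 7750 = 60500

$60,500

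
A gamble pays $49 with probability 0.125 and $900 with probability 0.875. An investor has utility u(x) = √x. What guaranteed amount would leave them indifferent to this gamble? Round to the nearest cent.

$735.77

E[u] = 0.125·√49 + 0.875·√900 = 0.125·7 + 0.875·30 = 27.125
CE = (27.125)² = 735.765625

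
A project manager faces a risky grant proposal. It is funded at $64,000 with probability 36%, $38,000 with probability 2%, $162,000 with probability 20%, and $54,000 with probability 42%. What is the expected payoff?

EV = 0.36 × 64000 + 0.02 × 38000 + 0.2 × 162000 + 0.42 × 54000 = 23040 + 760 + 32400 + 22680 = 78880

$78,880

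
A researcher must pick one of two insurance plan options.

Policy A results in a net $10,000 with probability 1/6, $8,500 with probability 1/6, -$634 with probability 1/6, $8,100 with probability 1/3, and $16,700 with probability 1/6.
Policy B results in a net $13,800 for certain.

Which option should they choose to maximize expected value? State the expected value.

Policy A = 1/6 × 10000 + 1/6 × 8500 + 1/6 × (-634) + 1/3 × 8100 + 1/6 × 16700 = 1666.6667 + 1416.6667 − 105.6667 + 2700 + 2783.3333 = 8461
Policy B: 13800 (certain)

Policy B ($13,800)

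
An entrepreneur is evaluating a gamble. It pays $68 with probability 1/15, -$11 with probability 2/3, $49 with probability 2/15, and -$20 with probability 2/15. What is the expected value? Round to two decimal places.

EV = 1/15 × 68 + 2/3 × (-11) + 2/15 × 49 + 2/15 × (-20) = 4.5333 − 7.3333 + 6.5333 − 2.6667 = 1.0667

$1.07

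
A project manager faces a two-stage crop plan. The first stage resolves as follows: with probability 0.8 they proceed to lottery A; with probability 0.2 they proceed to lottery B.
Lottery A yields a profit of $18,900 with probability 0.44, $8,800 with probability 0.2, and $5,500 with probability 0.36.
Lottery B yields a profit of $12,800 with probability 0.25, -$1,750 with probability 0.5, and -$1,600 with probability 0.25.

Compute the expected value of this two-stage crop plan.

$10,029.80

EV(A) = 0.44 × 18900 + 0.2 × 8800 + 0.36 × 5500 = 8316 + 1760 + 1980 = 12056
EV(B) = 0.25 × 12800 + 0.5 × (-1750) + 0.25 × (-1600) = 3200 − 875 − 400 = 1925
Overall = 0.8 × 12056 + 0.2 × 1925 = 9644.8 + 385 = 10029.8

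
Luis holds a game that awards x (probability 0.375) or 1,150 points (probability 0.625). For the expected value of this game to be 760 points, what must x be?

0.375·x + 0.625·1150 = 760
0.375·x = 760 − 718.75 = 41.25
x = 41.25 / 0.375 = 110

x = 110 points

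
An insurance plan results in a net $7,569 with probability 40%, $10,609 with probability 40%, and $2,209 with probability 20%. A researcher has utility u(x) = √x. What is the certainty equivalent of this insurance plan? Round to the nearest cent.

$7,293.16

E[u] = 0.4·√7569 + 0.4·√10609 + 0.2·√2209 = 0.4·87 + 0.4·103 + 0.2·47 = 85.4
CE = (85.4)² = 7293.16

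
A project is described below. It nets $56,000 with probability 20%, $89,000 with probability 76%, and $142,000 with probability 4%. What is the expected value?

$84,520

EV = 0.2 × 56000 + 0.76 × 89000 + 0.04 × 142000 = 11200 + 67640 + 5680 = 84520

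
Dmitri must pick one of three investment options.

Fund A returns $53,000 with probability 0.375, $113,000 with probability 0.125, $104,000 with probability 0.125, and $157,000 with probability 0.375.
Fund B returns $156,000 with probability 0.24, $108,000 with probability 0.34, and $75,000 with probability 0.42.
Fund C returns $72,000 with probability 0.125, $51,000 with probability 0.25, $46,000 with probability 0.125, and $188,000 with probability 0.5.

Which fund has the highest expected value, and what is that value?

Fund C ($121,500)

Fund A = 0.375 × 53000 + 0.125 × 113000 + 0.125 × 104000 + 0.375 × 157000 = 19875 + 14125 + 13000 + 58875 = 105875
Fund B = 0.24 × 156000 + 0.34 × 108000 + 0.42 × 75000 = 37440 + 36720 + 31500 = 105660
Fund C = 0.125 × 72000 + 0.25 × 51000 + 0.125 × 46000 + 0.5 × 188000 = 9000 + 12750 + 5750 + 94000 = 121500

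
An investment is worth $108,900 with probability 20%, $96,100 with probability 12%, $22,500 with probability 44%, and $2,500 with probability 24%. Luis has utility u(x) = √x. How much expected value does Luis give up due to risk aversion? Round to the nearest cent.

E[u] = 0.2·√108900 + 0.12·√96100 + 0.44·√22500 + 0.24·√2500 = 0.2·330 + 0.12·310 + 0.44·150 + 0.24·50 = 181.2
CE = (181.2)² = 32833.44
Risk premium = EV − CE = 43812 − 32833.44 = 10978.56

$10,978.56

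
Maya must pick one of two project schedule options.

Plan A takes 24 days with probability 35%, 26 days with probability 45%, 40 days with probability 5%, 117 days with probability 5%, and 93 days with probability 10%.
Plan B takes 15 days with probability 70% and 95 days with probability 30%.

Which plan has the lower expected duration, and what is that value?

Plan A (37.25 days)

Plan A = 0.35 × 24 + 0.45 × 26 + 0.05 × 40 + 0.05 × 117 + 0.1 × 93 = 8.4 + 11.7 + 2 + 5.85 + 9.3 = 37.25
Plan B = 0.7 × 15 + 0.3 × 95 = 10.5 + 28.5 = 39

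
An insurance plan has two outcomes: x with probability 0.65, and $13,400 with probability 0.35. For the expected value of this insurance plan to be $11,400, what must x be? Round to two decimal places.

0.65·x + 0.35·13400 = 11400
0.65·x = 11400 − 4690 = 6710
x = 6710 / 0.65 = 10323.0769

x = $10,323.08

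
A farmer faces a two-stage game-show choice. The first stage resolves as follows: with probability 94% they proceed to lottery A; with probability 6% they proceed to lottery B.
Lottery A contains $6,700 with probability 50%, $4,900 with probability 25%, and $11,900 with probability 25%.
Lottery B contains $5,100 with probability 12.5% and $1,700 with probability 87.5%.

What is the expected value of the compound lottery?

$7,224.50

EV(A) = 0.5 × 6700 + 0.25 × 4900 + 0.25 × 11900 = 3350 + 1225 + 2975 = 7550
EV(B) = 0.125 × 5100 + 0.875 × 1700 = 637.5 + 1487.5 = 2125
Overall = 0.94 × 7550 + 0.06 × 2125 = 7097 + 127.5 = 7224.5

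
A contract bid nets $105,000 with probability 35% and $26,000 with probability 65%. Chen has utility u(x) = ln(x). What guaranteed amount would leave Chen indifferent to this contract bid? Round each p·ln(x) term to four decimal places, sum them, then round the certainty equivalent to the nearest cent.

$42,378.65

E[u] = 0.35·ln(105000) + 0.65·ln(26000) = 4.0466 + 6.6078 = 10.6544
CE = e^10.6544 ≈ 42378.65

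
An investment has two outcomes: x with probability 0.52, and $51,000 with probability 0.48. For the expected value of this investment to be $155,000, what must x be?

0.52·x + 0.48·51000 = 155000
0.52·x = 155000 − 24480 = 130520
x = 130520 / 0.52 = 251000

x = $251,000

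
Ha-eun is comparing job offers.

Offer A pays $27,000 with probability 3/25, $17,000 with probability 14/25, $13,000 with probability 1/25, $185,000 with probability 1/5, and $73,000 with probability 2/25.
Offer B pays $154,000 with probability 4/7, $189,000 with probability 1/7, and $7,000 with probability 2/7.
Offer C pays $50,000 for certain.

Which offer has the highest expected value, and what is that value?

Offer A = 3/25 × 27000 + 14/25 × 17000 + 1/25 × 13000 + 1/5 × 185000 + 2/25 × 73000 = 3240 + 9520 + 520 + 37000 + 5840 = 56120
Offer B = 4/7 × 154000 + 1/7 × 189000 + 2/7 × 7000 = 88000 + 27000 + 2000 = 117000
Offer C: 50000 (certain)

Offer B ($117,000)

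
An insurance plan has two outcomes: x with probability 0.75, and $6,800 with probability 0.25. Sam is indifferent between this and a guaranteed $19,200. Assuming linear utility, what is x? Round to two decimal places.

0.75·x + 0.25·6800 = 19200
0.75·x = 19200 − 1700 = 17500
x = 17500 / 0.75 = 23333.3333

x = $23,333.33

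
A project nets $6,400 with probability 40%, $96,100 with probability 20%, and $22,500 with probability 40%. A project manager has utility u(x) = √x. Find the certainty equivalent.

E[u] = 0.4·√6400 + 0.2·√96100 + 0.4·√22500 = 0.4·80 + 0.2·310 + 0.4·150 = 154
CE = (154)² = 23716

$23,716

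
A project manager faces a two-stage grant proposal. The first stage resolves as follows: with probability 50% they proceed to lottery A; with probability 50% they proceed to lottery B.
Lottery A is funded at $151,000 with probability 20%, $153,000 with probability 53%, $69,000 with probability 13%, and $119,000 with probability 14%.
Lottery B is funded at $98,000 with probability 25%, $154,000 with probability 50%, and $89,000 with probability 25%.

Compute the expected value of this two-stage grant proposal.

$130,335

EV(A) = 0.2 × 151000 + 0.53 × 153000 + 0.13 × 69000 + 0.14 × 119000 = 30200 + 81090 + 8970 + 16660 = 136920
EV(B) = 0.25 × 98000 + 0.5 × 154000 + 0.25 × 89000 = 24500 + 77000 + 22250 = 123750
Overall = 0.5 × 136920 + 0.5 × 123750 = 68460 + 61875 = 130335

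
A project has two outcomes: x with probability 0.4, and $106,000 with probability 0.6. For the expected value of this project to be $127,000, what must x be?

x = $158,500

0.4·x + 0.6·106000 = 127000
0.4·x = 127000 − 63600 = 63400
x = 63400 / 0.4 = 158500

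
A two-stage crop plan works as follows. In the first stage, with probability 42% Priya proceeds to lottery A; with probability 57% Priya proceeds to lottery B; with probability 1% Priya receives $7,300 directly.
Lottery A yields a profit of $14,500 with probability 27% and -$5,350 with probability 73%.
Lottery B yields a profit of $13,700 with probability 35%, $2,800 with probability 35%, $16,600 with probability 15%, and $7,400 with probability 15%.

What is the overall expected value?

EV(A) = 0.27 × 14500 + 0.73 × (-5350) = 3915 − 3905.5 = 9.5
EV(B) = 0.35 × 13700 + 0.35 × 2800 + 0.15 × 16600 + 0.15 × 7400 = 4795 + 980 + 2490 + 1110 = 9375
Branch C: 7300 (certain)
Overall = 0.42 × 9.5 + 0.57 × 9375 + 0.01 × 7300 = 3.99 + 5343.75 + 73 = 5420.74

$5,420.74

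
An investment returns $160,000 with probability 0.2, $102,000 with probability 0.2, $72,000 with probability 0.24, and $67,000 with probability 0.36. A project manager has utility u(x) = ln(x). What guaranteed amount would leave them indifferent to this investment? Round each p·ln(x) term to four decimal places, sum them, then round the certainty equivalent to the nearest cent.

$88,247.44

E[u] = 0.2·ln(160000) + 0.2·ln(102000) + 0.24·ln(72000) + 0.36·ln(67000) = 2.3966 + 2.3065 + 2.6843 + 4.0005 = 11.3879
CE = e^11.3879 ≈ 88247.44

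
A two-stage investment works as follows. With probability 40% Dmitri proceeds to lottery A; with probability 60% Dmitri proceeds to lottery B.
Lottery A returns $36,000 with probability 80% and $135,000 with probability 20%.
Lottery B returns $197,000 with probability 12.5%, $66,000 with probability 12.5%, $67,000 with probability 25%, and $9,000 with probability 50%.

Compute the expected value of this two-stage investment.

$54,795

EV(A) = 0.8 × 36000 + 0.2 × 135000 = 28800 + 27000 = 55800
EV(B) = 0.125 × 197000 + 0.125 × 66000 + 0.25 × 67000 + 0.5 × 9000 = 24625 + 8250 + 16750 + 4500 = 54125
Overall = 0.4 × 55800 + 0.6 × 54125 = 22320 + 32475 = 54795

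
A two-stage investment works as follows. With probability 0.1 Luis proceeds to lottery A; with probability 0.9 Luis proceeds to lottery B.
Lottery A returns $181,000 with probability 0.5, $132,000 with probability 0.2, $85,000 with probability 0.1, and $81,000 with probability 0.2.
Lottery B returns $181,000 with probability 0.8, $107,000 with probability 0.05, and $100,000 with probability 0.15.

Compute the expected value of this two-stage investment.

$162,795

EV(A) = 0.5 × 181000 + 0.2 × 132000 + 0.1 × 85000 + 0.2 × 81000 = 90500 + 26400 + 8500 + 16200 = 141600
EV(B) = 0.8 × 181000 + 0.05 × 107000 + 0.15 × 100000 = 144800 + 5350 + 15000 = 165150
Overall = 0.1 × 141600 + 0.9 × 165150 = 14160 + 148635 = 162795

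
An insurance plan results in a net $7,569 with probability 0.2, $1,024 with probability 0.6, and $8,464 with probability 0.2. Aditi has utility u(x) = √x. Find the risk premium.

E[u] = 0.2·√7569 + 0.6·√1024 + 0.2·√8464 = 0.2·87 + 0.6·32 + 0.2·92 = 55
CE = (55)² = 3025
Risk premium = EV − CE = 3821 − 3025 = 796

$796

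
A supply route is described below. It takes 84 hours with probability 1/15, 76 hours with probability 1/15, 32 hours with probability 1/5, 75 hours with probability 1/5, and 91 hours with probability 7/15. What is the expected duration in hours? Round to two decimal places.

EV = 1/15 × 84 + 1/15 × 76 + 1/5 × 32 + 1/5 × 75 + 7/15 × 91 = 5.6 + 5.0667 + 6.4 + 15 + 42.4667 = 74.5333

74.53 hours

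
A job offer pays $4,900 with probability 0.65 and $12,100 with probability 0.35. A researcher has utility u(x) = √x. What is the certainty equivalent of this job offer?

E[u] = 0.65·√4900 + 0.35·√12100 = 0.65·70 + 0.35·110 = 84
CE = (84)² = 7056

$7,056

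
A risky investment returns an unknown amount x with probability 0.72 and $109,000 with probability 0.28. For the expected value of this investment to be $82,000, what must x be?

x = $71,500

0.72·x + 0.28·109000 = 82000
0.72·x = 82000 − 30520 = 51480
x = 51480 / 0.72 = 71500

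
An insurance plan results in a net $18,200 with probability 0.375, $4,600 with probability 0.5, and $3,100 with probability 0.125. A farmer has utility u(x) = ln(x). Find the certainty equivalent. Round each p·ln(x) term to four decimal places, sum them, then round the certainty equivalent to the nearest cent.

E[u] = 0.375·ln(18200) + 0.5·ln(4600) + 0.125·ln(3100) = 3.6784 + 4.2169 + 1.0049 = 8.9002
CE = e^8.9002 ≈ 7333.44

$7,333.44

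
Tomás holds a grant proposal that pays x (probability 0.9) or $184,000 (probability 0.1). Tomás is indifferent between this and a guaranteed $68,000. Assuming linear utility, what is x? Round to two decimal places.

0.9·x + 0.1·184000 = 68000
0.9·x = 68000 − 18400 = 49600
x = 49600 / 0.9 = 55111.1111

x = $55,111.11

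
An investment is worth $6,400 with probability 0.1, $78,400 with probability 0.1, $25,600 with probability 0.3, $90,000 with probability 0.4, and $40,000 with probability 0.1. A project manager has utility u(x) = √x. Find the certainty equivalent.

E[u] = 0.1·√6400 + 0.1·√78400 + 0.3·√25600 + 0.4·√90000 + 0.1·√40000 = 0.1·80 + 0.1·280 + 0.3·160 + 0.4·300 + 0.1·200 = 224
CE = (224)² = 50176

$50,176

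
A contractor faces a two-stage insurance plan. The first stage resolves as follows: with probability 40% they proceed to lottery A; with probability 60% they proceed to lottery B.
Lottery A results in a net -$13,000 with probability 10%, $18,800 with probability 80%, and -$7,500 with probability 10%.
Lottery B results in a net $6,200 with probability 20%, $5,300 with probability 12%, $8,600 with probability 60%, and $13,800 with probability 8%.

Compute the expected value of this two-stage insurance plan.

$10,080

EV(A) = 0.1 × (-13000) + 0.8 × 18800 + 0.1 × (-7500) = -1300 + 15040 − 750 = 12990
EV(B) = 0.2 × 6200 + 0.12 × 5300 + 0.6 × 8600 + 0.08 × 13800 = 1240 + 636 + 5160 + 1104 = 8140
Overall = 0.4 × 12990 + 0.6 × 8140 = 5196 + 4884 = 10080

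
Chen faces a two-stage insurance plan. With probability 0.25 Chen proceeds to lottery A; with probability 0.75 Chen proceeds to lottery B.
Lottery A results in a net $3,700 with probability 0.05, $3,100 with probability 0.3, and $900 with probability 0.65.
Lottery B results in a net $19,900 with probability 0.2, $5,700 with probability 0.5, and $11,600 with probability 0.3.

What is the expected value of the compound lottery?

EV(A) = 0.05 × 3700 + 0.3 × 3100 + 0.65 × 900 = 185 + 930 + 585 = 1700
EV(B) = 0.2 × 19900 + 0.5 × 5700 + 0.3 × 11600 = 3980 + 2850 + 3480 = 10310
Overall = 0.25 × 1700 + 0.75 × 10310 = 425 + 7732.5 = 8157.5

$8,157.50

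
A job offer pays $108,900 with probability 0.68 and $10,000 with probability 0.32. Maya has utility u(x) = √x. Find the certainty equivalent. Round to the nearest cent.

$65,740.96

E[u] = 0.68·√108900 + 0.32·√10000 = 0.68·330 + 0.32·100 = 256.4
CE = (256.4)² = 65740.96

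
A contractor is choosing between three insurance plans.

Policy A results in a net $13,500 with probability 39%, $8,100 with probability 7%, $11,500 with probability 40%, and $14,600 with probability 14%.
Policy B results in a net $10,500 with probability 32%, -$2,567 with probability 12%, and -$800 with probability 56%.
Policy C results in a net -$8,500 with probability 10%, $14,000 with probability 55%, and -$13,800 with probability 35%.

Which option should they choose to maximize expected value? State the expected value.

Policy A = 0.39 × 13500 + 0.07 × 8100 + 0.4 × 11500 + 0.14 × 14600 = 5265 + 567 + 4600 + 2044 = 12476
Policy B = 0.32 × 10500 + 0.12 × (-2567) + 0.56 × (-800) = 3360 − 308.04 − 448 = 2603.96
Policy C = 0.1 × (-8500) + 0.55 × 14000 + 0.35 × (-13800) = -850 + 7700 − 4830 = 2020

Policy A ($12,476)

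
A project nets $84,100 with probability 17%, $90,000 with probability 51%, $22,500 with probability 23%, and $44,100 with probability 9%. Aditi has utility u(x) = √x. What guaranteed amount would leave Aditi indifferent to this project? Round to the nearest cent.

E[u] = 0.17·√84100 + 0.51·√90000 + 0.23·√22500 + 0.09·√44100 = 0.17·290 + 0.51·300 + 0.23·150 + 0.09·210 = 255.7
CE = (255.7)² = 65382.49

$65,382.49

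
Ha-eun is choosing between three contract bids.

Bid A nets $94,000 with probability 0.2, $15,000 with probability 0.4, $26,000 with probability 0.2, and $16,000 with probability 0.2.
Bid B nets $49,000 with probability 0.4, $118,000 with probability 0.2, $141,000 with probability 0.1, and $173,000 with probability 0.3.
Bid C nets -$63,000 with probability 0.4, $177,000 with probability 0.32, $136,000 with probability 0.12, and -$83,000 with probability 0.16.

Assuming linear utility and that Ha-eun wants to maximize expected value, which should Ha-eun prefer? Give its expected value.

Bid A = 0.2 × 94000 + 0.4 × 15000 + 0.2 × 26000 + 0.2 × 16000 = 18800 + 6000 + 5200 + 3200 = 33200
Bid B = 0.4 × 49000 + 0.2 × 118000 + 0.1 × 141000 + 0.3 × 173000 = 19600 + 23600 + 14100 + 51900 = 109200
Bid C = 0.4 × (-63000) + 0.32 × 177000 + 0.12 × 136000 + 0.16 × (-83000) = -25200 + 56640 + 16320 − 13280 = 34480

Bid B ($109,200)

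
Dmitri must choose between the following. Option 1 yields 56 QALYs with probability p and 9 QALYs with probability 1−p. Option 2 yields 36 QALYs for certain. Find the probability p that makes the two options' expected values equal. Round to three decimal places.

p = 0.574

p·56 + (1−p)·9 = 36
47p + 9 = 36
p = (36 − 9) / 47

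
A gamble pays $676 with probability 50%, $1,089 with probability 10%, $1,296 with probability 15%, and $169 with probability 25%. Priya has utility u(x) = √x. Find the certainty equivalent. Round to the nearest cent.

E[u] = 0.5·√676 + 0.1·√1089 + 0.15·√1296 + 0.25·√169 = 0.5·26 + 0.1·33 + 0.15·36 + 0.25·13 = 24.95
CE = (24.95)² = 622.5025

$622.50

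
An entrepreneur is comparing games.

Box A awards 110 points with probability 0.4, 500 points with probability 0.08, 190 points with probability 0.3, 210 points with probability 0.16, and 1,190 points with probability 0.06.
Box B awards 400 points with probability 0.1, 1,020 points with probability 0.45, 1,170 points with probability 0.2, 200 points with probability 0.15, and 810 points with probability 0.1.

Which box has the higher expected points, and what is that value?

Box B (844 points)

Box A = 0.4 × 110 + 0.08 × 500 + 0.3 × 190 + 0.16 × 210 + 0.06 × 1190 = 44 + 40 + 57 + 33.6 + 71.4 = 246
Box B = 0.1 × 400 + 0.45 × 1020 + 0.2 × 1170 + 0.15 × 200 + 0.1 × 810 = 40 + 459 + 234 + 30 + 81 = 844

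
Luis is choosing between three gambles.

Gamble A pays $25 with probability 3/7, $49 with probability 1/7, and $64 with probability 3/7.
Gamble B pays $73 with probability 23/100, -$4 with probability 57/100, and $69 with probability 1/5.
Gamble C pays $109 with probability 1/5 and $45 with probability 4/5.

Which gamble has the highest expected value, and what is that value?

Gamble A = 3/7 × 25 + 1/7 × 49 + 3/7 × 64 = 10.7143 + 7 + 27.4286 = 45.1429
Gamble B = 23/100 × 73 + 57/100 × (-4) + 1/5 × 69 = 16.79 − 2.28 + 13.8 = 28.31
Gamble C = 1/5 × 109 + 4/5 × 45 = 21.8 + 36 = 57.8

Gamble C ($57.80)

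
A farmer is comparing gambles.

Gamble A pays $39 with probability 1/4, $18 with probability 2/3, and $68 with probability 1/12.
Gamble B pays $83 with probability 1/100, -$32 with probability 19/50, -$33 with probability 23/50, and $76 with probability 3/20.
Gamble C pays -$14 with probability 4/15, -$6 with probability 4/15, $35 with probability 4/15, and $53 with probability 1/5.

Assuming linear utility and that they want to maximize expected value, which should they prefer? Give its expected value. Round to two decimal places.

Gamble A = 1/4 × 39 + 2/3 × 18 + 1/12 × 68 = 9.75 + 12 + 5.6667 = 27.4167
Gamble B = 1/100 × 83 + 19/50 × (-32) + 23/50 × (-33) + 3/20 × 76 = 0.83 − 12.16 − 15.18 + 11.4 = -15.11
Gamble C = 4/15 × (-14) + 4/15 × (-6) + 4/15 × 35 + 1/5 × 53 = -3.7333 − 1.6 + 9.3333 + 10.6 = 14.6

Gamble A ($27.42)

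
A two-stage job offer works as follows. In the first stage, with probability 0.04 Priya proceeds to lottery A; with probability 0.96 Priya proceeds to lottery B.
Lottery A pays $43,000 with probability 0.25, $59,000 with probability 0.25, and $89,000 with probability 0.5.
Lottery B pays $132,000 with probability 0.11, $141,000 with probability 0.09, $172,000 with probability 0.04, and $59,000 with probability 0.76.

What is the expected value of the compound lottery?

$78,572.80

EV(A) = 0.25 × 43000 + 0.25 × 59000 + 0.5 × 89000 = 10750 + 14750 + 44500 = 70000
EV(B) = 0.11 × 132000 + 0.09 × 141000 + 0.04 × 172000 + 0.76 × 59000 = 14520 + 12690 + 6880 + 44840 = 78930
Overall = 0.04 × 70000 + 0.96 × 78930 = 2800 + 75772.8 = 78572.8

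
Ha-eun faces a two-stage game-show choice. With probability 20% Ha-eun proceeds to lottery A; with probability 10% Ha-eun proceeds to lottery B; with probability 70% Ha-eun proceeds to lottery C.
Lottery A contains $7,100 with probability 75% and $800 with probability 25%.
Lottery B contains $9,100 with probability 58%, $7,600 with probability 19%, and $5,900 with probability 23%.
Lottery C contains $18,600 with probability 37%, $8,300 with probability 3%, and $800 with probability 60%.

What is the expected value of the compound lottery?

EV(A) = 0.75 × 7100 + 0.25 × 800 = 5325 + 200 = 5525
EV(B) = 0.58 × 9100 + 0.19 × 7600 + 0.23 × 5900 = 5278 + 1444 + 1357 = 8079
EV(C) = 0.37 × 18600 + 0.03 × 8300 + 0.6 × 800 = 6882 + 249 + 480 = 7611
Overall = 0.2 × 5525 + 0.1 × 8079 + 0.7 × 7611 = 1105 + 807.9 + 5327.7 = 7240.6

$7,240.60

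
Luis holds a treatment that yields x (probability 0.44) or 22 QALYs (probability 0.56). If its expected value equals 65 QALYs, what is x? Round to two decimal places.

x = 119.73 QALYs

0.44·x + 0.56·22 = 65
0.44·x = 65 − 12.32 = 52.68
x = 52.68 / 0.44 = 119.7273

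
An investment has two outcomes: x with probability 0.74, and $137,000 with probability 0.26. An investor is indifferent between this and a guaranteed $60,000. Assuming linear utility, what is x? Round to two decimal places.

x = $32,945.95

0.74·x + 0.26·137000 = 60000
0.74·x = 60000 − 35620 = 24380
x = 24380 / 0.74 = 32945.9459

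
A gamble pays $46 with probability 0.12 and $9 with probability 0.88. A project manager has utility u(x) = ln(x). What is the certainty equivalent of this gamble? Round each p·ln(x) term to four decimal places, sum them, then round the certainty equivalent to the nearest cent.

$10.95

E[u] = 0.12·ln(46) + 0.88·ln(9) = 0.4594 + 1.9336 = 2.3930
CE = e^2.3930 ≈ 10.95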